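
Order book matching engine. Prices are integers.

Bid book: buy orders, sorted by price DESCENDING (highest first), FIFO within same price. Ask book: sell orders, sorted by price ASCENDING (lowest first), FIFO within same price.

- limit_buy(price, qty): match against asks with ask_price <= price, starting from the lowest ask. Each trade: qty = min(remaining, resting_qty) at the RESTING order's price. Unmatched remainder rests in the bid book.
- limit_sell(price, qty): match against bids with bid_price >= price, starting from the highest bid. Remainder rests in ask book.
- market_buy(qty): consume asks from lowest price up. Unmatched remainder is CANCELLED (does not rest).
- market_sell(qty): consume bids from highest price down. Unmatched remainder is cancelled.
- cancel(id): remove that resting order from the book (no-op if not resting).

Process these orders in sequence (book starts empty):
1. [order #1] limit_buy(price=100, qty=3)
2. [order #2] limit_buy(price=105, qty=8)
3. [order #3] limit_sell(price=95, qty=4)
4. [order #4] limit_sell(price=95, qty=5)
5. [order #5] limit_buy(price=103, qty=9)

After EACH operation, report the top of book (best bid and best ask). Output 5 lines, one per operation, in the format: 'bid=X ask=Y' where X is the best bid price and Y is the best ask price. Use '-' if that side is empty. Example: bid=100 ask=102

After op 1 [order #1] limit_buy(price=100, qty=3): fills=none; bids=[#1:3@100] asks=[-]
After op 2 [order #2] limit_buy(price=105, qty=8): fills=none; bids=[#2:8@105 #1:3@100] asks=[-]
After op 3 [order #3] limit_sell(price=95, qty=4): fills=#2x#3:4@105; bids=[#2:4@105 #1:3@100] asks=[-]
After op 4 [order #4] limit_sell(price=95, qty=5): fills=#2x#4:4@105 #1x#4:1@100; bids=[#1:2@100] asks=[-]
After op 5 [order #5] limit_buy(price=103, qty=9): fills=none; bids=[#5:9@103 #1:2@100] asks=[-]

Answer: bid=100 ask=-
bid=105 ask=-
bid=105 ask=-
bid=100 ask=-
bid=103 ask=-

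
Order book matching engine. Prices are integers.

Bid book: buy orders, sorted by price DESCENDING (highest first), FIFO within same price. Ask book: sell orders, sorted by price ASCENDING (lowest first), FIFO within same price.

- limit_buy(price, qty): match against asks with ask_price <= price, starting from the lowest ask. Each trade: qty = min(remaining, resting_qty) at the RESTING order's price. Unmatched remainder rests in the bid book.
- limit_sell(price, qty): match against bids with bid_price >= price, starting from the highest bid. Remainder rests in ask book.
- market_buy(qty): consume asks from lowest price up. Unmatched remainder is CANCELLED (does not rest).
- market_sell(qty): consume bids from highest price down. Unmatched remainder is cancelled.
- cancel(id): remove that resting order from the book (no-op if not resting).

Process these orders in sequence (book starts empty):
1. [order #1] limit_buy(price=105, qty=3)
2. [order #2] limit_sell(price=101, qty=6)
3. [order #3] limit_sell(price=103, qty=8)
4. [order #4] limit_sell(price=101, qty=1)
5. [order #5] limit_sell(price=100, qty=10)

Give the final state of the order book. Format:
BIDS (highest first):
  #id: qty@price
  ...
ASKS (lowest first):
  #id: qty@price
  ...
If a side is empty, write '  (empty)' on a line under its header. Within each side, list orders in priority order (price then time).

Answer: BIDS (highest first):
  (empty)
ASKS (lowest first):
  #5: 10@100
  #2: 3@101
  #4: 1@101
  #3: 8@103

Derivation:
After op 1 [order #1] limit_buy(price=105, qty=3): fills=none; bids=[#1:3@105] asks=[-]
After op 2 [order #2] limit_sell(price=101, qty=6): fills=#1x#2:3@105; bids=[-] asks=[#2:3@101]
After op 3 [order #3] limit_sell(price=103, qty=8): fills=none; bids=[-] asks=[#2:3@101 #3:8@103]
After op 4 [order #4] limit_sell(price=101, qty=1): fills=none; bids=[-] asks=[#2:3@101 #4:1@101 #3:8@103]
After op 5 [order #5] limit_sell(price=100, qty=10): fills=none; bids=[-] asks=[#5:10@100 #2:3@101 #4:1@101 #3:8@103]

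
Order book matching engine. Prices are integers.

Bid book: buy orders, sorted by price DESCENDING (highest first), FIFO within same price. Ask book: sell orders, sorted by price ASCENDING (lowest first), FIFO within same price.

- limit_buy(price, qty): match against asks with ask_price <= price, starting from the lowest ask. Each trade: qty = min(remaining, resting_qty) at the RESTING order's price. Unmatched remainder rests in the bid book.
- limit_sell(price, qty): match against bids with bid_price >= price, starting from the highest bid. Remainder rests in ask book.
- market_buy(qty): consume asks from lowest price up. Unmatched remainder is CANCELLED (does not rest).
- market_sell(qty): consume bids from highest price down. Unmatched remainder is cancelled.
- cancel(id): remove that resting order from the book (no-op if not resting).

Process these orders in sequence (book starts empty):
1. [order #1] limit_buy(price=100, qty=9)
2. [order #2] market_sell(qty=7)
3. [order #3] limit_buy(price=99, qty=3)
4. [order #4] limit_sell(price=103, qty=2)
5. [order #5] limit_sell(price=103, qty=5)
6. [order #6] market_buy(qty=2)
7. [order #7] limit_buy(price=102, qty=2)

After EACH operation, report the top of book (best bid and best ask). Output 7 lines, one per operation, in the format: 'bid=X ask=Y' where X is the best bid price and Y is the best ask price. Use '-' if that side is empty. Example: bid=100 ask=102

Answer: bid=100 ask=-
bid=100 ask=-
bid=100 ask=-
bid=100 ask=103
bid=100 ask=103
bid=100 ask=103
bid=102 ask=103

Derivation:
After op 1 [order #1] limit_buy(price=100, qty=9): fills=none; bids=[#1:9@100] asks=[-]
After op 2 [order #2] market_sell(qty=7): fills=#1x#2:7@100; bids=[#1:2@100] asks=[-]
After op 3 [order #3] limit_buy(price=99, qty=3): fills=none; bids=[#1:2@100 #3:3@99] asks=[-]
After op 4 [order #4] limit_sell(price=103, qty=2): fills=none; bids=[#1:2@100 #3:3@99] asks=[#4:2@103]
After op 5 [order #5] limit_sell(price=103, qty=5): fills=none; bids=[#1:2@100 #3:3@99] asks=[#4:2@103 #5:5@103]
After op 6 [order #6] market_buy(qty=2): fills=#6x#4:2@103; bids=[#1:2@100 #3:3@99] asks=[#5:5@103]
After op 7 [order #7] limit_buy(price=102, qty=2): fills=none; bids=[#7:2@102 #1:2@100 #3:3@99] asks=[#5:5@103]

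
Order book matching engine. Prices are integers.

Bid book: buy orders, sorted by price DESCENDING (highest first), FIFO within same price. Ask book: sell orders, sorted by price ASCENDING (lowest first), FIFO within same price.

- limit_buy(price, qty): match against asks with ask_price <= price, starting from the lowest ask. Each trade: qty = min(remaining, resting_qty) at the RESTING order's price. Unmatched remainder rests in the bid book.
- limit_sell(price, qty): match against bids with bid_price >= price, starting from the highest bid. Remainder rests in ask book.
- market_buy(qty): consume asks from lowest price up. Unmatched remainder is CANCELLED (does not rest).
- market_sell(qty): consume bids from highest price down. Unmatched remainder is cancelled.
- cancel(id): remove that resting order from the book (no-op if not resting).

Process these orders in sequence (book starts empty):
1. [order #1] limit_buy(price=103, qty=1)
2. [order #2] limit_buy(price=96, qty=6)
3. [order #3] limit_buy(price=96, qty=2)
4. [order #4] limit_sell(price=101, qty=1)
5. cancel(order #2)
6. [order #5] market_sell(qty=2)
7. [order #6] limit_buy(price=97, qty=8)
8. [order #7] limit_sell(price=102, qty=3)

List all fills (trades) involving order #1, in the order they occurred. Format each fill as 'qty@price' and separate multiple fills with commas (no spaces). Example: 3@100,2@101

Answer: 1@103

Derivation:
After op 1 [order #1] limit_buy(price=103, qty=1): fills=none; bids=[#1:1@103] asks=[-]
After op 2 [order #2] limit_buy(price=96, qty=6): fills=none; bids=[#1:1@103 #2:6@96] asks=[-]
After op 3 [order #3] limit_buy(price=96, qty=2): fills=none; bids=[#1:1@103 #2:6@96 #3:2@96] asks=[-]
After op 4 [order #4] limit_sell(price=101, qty=1): fills=#1x#4:1@103; bids=[#2:6@96 #3:2@96] asks=[-]
After op 5 cancel(order #2): fills=none; bids=[#3:2@96] asks=[-]
After op 6 [order #5] market_sell(qty=2): fills=#3x#5:2@96; bids=[-] asks=[-]
After op 7 [order #6] limit_buy(price=97, qty=8): fills=none; bids=[#6:8@97] asks=[-]
After op 8 [order #7] limit_sell(price=102, qty=3): fills=none; bids=[#6:8@97] asks=[#7:3@102]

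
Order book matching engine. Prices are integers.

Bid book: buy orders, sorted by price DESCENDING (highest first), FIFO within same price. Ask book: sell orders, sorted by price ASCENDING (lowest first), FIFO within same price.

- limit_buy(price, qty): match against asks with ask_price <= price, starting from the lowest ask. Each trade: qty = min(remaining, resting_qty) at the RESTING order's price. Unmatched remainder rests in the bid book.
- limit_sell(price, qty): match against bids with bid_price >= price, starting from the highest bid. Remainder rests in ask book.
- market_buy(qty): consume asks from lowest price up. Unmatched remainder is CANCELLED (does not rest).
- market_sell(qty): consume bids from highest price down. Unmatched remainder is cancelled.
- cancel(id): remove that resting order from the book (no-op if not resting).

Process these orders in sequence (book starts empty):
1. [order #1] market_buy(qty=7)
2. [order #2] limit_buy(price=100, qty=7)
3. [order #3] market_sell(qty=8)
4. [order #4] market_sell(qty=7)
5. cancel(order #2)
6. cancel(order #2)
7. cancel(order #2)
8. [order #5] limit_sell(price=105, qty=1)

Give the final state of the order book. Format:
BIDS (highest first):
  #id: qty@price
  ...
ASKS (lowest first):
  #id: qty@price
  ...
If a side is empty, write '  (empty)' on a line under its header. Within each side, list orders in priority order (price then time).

Answer: BIDS (highest first):
  (empty)
ASKS (lowest first):
  #5: 1@105

Derivation:
After op 1 [order #1] market_buy(qty=7): fills=none; bids=[-] asks=[-]
After op 2 [order #2] limit_buy(price=100, qty=7): fills=none; bids=[#2:7@100] asks=[-]
After op 3 [order #3] market_sell(qty=8): fills=#2x#3:7@100; bids=[-] asks=[-]
After op 4 [order #4] market_sell(qty=7): fills=none; bids=[-] asks=[-]
After op 5 cancel(order #2): fills=none; bids=[-] asks=[-]
After op 6 cancel(order #2): fills=none; bids=[-] asks=[-]
After op 7 cancel(order #2): fills=none; bids=[-] asks=[-]
After op 8 [order #5] limit_sell(price=105, qty=1): fills=none; bids=[-] asks=[#5:1@105]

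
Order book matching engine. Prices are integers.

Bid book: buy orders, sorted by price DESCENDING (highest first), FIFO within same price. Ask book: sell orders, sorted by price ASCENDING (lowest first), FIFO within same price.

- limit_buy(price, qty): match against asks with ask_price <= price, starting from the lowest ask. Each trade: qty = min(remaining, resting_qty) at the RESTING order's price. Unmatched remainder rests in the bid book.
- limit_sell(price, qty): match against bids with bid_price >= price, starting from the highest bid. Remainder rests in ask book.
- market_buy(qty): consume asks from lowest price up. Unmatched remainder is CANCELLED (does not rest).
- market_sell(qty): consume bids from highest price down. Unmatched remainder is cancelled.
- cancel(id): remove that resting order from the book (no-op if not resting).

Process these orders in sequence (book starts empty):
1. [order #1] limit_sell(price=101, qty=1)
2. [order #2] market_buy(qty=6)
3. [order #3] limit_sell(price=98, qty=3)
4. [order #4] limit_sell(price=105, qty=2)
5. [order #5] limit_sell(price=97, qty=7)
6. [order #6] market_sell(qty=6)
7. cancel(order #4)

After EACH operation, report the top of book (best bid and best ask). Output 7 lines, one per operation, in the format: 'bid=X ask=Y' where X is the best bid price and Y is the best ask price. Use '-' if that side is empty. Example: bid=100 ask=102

Answer: bid=- ask=101
bid=- ask=-
bid=- ask=98
bid=- ask=98
bid=- ask=97
bid=- ask=97
bid=- ask=97

Derivation:
After op 1 [order #1] limit_sell(price=101, qty=1): fills=none; bids=[-] asks=[#1:1@101]
After op 2 [order #2] market_buy(qty=6): fills=#2x#1:1@101; bids=[-] asks=[-]
After op 3 [order #3] limit_sell(price=98, qty=3): fills=none; bids=[-] asks=[#3:3@98]
After op 4 [order #4] limit_sell(price=105, qty=2): fills=none; bids=[-] asks=[#3:3@98 #4:2@105]
After op 5 [order #5] limit_sell(price=97, qty=7): fills=none; bids=[-] asks=[#5:7@97 #3:3@98 #4:2@105]
After op 6 [order #6] market_sell(qty=6): fills=none; bids=[-] asks=[#5:7@97 #3:3@98 #4:2@105]
After op 7 cancel(order #4): fills=none; bids=[-] asks=[#5:7@97 #3:3@98]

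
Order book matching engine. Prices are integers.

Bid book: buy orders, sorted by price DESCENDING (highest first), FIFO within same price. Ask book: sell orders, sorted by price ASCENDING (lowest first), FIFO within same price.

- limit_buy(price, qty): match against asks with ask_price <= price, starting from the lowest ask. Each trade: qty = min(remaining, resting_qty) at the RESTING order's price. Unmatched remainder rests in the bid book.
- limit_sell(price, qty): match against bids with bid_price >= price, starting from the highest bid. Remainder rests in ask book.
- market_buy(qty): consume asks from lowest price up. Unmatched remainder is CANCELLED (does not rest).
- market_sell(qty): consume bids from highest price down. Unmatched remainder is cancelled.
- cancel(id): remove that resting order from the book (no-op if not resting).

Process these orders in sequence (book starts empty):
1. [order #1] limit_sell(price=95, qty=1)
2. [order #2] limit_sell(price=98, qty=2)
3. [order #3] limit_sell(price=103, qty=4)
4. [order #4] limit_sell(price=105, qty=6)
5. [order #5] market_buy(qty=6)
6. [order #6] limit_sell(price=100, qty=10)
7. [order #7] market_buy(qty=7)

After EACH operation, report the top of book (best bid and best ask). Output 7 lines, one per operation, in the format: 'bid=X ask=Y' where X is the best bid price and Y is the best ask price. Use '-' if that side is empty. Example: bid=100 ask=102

After op 1 [order #1] limit_sell(price=95, qty=1): fills=none; bids=[-] asks=[#1:1@95]
After op 2 [order #2] limit_sell(price=98, qty=2): fills=none; bids=[-] asks=[#1:1@95 #2:2@98]
After op 3 [order #3] limit_sell(price=103, qty=4): fills=none; bids=[-] asks=[#1:1@95 #2:2@98 #3:4@103]
After op 4 [order #4] limit_sell(price=105, qty=6): fills=none; bids=[-] asks=[#1:1@95 #2:2@98 #3:4@103 #4:6@105]
After op 5 [order #5] market_buy(qty=6): fills=#5x#1:1@95 #5x#2:2@98 #5x#3:3@103; bids=[-] asks=[#3:1@103 #4:6@105]
After op 6 [order #6] limit_sell(price=100, qty=10): fills=none; bids=[-] asks=[#6:10@100 #3:1@103 #4:6@105]
After op 7 [order #7] market_buy(qty=7): fills=#7x#6:7@100; bids=[-] asks=[#6:3@100 #3:1@103 #4:6@105]

Answer: bid=- ask=95
bid=- ask=95
bid=- ask=95
bid=- ask=95
bid=- ask=103
bid=- ask=100
bid=- ask=100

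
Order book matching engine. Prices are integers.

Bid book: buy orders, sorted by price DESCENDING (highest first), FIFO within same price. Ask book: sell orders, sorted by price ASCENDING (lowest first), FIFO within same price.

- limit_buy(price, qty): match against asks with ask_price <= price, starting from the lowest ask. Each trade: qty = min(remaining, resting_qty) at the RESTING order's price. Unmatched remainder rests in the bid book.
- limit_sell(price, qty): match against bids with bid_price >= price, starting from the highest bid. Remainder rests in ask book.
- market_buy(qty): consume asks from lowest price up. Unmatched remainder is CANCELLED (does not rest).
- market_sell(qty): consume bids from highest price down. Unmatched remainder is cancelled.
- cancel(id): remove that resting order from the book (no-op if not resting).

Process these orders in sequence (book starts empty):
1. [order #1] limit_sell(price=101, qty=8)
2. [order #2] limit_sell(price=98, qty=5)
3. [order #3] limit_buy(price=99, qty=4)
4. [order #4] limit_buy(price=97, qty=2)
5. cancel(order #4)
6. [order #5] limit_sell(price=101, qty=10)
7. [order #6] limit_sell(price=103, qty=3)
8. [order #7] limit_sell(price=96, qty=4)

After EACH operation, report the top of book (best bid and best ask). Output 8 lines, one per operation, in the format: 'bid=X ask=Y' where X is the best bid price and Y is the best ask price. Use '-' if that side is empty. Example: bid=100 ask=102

After op 1 [order #1] limit_sell(price=101, qty=8): fills=none; bids=[-] asks=[#1:8@101]
After op 2 [order #2] limit_sell(price=98, qty=5): fills=none; bids=[-] asks=[#2:5@98 #1:8@101]
After op 3 [order #3] limit_buy(price=99, qty=4): fills=#3x#2:4@98; bids=[-] asks=[#2:1@98 #1:8@101]
After op 4 [order #4] limit_buy(price=97, qty=2): fills=none; bids=[#4:2@97] asks=[#2:1@98 #1:8@101]
After op 5 cancel(order #4): fills=none; bids=[-] asks=[#2:1@98 #1:8@101]
After op 6 [order #5] limit_sell(price=101, qty=10): fills=none; bids=[-] asks=[#2:1@98 #1:8@101 #5:10@101]
After op 7 [order #6] limit_sell(price=103, qty=3): fills=none; bids=[-] asks=[#2:1@98 #1:8@101 #5:10@101 #6:3@103]
After op 8 [order #7] limit_sell(price=96, qty=4): fills=none; bids=[-] asks=[#7:4@96 #2:1@98 #1:8@101 #5:10@101 #6:3@103]

Answer: bid=- ask=101
bid=- ask=98
bid=- ask=98
bid=97 ask=98
bid=- ask=98
bid=- ask=98
bid=- ask=98
bid=- ask=96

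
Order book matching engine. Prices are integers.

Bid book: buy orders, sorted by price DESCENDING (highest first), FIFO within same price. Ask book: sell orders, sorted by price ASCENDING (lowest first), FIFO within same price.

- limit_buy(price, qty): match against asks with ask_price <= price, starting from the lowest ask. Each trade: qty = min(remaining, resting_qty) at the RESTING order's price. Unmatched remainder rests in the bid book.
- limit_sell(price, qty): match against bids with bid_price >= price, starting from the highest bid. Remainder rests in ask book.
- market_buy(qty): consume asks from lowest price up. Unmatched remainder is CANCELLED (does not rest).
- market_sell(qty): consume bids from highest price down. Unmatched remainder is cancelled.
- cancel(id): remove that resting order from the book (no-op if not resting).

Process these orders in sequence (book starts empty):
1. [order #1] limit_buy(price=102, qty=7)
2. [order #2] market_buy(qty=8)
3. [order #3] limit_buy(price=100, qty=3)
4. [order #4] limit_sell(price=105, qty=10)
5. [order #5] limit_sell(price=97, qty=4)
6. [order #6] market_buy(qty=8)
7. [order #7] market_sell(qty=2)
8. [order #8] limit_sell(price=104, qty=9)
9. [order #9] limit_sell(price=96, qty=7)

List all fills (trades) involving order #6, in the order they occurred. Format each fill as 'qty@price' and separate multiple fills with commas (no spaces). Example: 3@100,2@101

Answer: 8@105

Derivation:
After op 1 [order #1] limit_buy(price=102, qty=7): fills=none; bids=[#1:7@102] asks=[-]
After op 2 [order #2] market_buy(qty=8): fills=none; bids=[#1:7@102] asks=[-]
After op 3 [order #3] limit_buy(price=100, qty=3): fills=none; bids=[#1:7@102 #3:3@100] asks=[-]
After op 4 [order #4] limit_sell(price=105, qty=10): fills=none; bids=[#1:7@102 #3:3@100] asks=[#4:10@105]
After op 5 [order #5] limit_sell(price=97, qty=4): fills=#1x#5:4@102; bids=[#1:3@102 #3:3@100] asks=[#4:10@105]
After op 6 [order #6] market_buy(qty=8): fills=#6x#4:8@105; bids=[#1:3@102 #3:3@100] asks=[#4:2@105]
After op 7 [order #7] market_sell(qty=2): fills=#1x#7:2@102; bids=[#1:1@102 #3:3@100] asks=[#4:2@105]
After op 8 [order #8] limit_sell(price=104, qty=9): fills=none; bids=[#1:1@102 #3:3@100] asks=[#8:9@104 #4:2@105]
After op 9 [order #9] limit_sell(price=96, qty=7): fills=#1x#9:1@102 #3x#9:3@100; bids=[-] asks=[#9:3@96 #8:9@104 #4:2@105]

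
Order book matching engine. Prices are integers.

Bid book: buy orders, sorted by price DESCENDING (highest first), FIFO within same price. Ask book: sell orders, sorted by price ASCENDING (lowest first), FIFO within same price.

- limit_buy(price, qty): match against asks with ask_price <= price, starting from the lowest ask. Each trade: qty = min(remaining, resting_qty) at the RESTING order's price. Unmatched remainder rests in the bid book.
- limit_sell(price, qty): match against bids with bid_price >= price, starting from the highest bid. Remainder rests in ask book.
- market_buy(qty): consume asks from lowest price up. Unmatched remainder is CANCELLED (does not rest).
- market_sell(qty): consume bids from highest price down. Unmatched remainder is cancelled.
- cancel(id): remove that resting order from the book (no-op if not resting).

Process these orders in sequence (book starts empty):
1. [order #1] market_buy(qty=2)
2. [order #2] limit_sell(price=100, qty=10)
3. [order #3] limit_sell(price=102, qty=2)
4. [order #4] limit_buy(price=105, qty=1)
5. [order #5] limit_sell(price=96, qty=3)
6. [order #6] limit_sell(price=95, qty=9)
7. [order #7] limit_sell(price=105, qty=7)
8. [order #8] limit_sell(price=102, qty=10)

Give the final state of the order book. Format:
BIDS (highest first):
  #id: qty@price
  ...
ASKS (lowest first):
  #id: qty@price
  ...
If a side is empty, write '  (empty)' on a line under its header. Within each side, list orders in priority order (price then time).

Answer: BIDS (highest first):
  (empty)
ASKS (lowest first):
  #6: 9@95
  #5: 3@96
  #2: 9@100
  #3: 2@102
  #8: 10@102
  #7: 7@105

Derivation:
After op 1 [order #1] market_buy(qty=2): fills=none; bids=[-] asks=[-]
After op 2 [order #2] limit_sell(price=100, qty=10): fills=none; bids=[-] asks=[#2:10@100]
After op 3 [order #3] limit_sell(price=102, qty=2): fills=none; bids=[-] asks=[#2:10@100 #3:2@102]
After op 4 [order #4] limit_buy(price=105, qty=1): fills=#4x#2:1@100; bids=[-] asks=[#2:9@100 #3:2@102]
After op 5 [order #5] limit_sell(price=96, qty=3): fills=none; bids=[-] asks=[#5:3@96 #2:9@100 #3:2@102]
After op 6 [order #6] limit_sell(price=95, qty=9): fills=none; bids=[-] asks=[#6:9@95 #5:3@96 #2:9@100 #3:2@102]
After op 7 [order #7] limit_sell(price=105, qty=7): fills=none; bids=[-] asks=[#6:9@95 #5:3@96 #2:9@100 #3:2@102 #7:7@105]
After op 8 [order #8] limit_sell(price=102, qty=10): fills=none; bids=[-] asks=[#6:9@95 #5:3@96 #2:9@100 #3:2@102 #8:10@102 #7:7@105]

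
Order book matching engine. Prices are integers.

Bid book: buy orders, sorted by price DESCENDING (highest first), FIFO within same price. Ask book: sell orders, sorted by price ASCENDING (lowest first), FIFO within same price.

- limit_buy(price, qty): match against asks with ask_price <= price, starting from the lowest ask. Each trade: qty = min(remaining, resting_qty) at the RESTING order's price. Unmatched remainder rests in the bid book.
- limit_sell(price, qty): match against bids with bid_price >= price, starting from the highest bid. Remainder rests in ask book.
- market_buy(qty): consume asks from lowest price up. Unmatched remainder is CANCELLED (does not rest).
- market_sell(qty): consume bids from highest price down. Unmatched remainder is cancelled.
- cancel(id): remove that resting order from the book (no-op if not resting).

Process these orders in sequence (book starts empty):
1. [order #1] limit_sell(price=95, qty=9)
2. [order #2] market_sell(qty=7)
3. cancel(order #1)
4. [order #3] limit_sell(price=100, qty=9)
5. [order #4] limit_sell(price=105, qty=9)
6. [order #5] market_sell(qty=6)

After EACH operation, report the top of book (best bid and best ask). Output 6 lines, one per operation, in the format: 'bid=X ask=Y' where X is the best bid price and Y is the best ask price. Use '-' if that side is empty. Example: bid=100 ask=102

Answer: bid=- ask=95
bid=- ask=95
bid=- ask=-
bid=- ask=100
bid=- ask=100
bid=- ask=100

Derivation:
After op 1 [order #1] limit_sell(price=95, qty=9): fills=none; bids=[-] asks=[#1:9@95]
After op 2 [order #2] market_sell(qty=7): fills=none; bids=[-] asks=[#1:9@95]
After op 3 cancel(order #1): fills=none; bids=[-] asks=[-]
After op 4 [order #3] limit_sell(price=100, qty=9): fills=none; bids=[-] asks=[#3:9@100]
After op 5 [order #4] limit_sell(price=105, qty=9): fills=none; bids=[-] asks=[#3:9@100 #4:9@105]
After op 6 [order #5] market_sell(qty=6): fills=none; bids=[-] asks=[#3:9@100 #4:9@105]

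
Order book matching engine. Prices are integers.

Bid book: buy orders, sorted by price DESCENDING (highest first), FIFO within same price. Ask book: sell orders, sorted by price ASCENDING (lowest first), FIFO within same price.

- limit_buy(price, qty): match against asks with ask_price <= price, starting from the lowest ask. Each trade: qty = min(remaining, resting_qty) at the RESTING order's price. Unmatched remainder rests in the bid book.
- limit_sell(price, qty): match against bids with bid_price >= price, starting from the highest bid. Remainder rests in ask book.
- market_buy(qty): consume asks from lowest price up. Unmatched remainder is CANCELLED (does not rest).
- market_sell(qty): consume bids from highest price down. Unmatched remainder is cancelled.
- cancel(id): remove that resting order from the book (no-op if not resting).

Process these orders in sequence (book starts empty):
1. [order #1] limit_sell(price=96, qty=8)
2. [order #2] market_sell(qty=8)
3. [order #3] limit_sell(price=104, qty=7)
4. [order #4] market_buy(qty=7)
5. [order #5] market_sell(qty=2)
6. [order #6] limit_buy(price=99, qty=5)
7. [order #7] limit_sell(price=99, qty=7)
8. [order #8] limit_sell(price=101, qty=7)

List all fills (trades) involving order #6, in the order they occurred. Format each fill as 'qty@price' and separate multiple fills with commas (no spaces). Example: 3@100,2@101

After op 1 [order #1] limit_sell(price=96, qty=8): fills=none; bids=[-] asks=[#1:8@96]
After op 2 [order #2] market_sell(qty=8): fills=none; bids=[-] asks=[#1:8@96]
After op 3 [order #3] limit_sell(price=104, qty=7): fills=none; bids=[-] asks=[#1:8@96 #3:7@104]
After op 4 [order #4] market_buy(qty=7): fills=#4x#1:7@96; bids=[-] asks=[#1:1@96 #3:7@104]
After op 5 [order #5] market_sell(qty=2): fills=none; bids=[-] asks=[#1:1@96 #3:7@104]
After op 6 [order #6] limit_buy(price=99, qty=5): fills=#6x#1:1@96; bids=[#6:4@99] asks=[#3:7@104]
After op 7 [order #7] limit_sell(price=99, qty=7): fills=#6x#7:4@99; bids=[-] asks=[#7:3@99 #3:7@104]
After op 8 [order #8] limit_sell(price=101, qty=7): fills=none; bids=[-] asks=[#7:3@99 #8:7@101 #3:7@104]

Answer: 1@96,4@99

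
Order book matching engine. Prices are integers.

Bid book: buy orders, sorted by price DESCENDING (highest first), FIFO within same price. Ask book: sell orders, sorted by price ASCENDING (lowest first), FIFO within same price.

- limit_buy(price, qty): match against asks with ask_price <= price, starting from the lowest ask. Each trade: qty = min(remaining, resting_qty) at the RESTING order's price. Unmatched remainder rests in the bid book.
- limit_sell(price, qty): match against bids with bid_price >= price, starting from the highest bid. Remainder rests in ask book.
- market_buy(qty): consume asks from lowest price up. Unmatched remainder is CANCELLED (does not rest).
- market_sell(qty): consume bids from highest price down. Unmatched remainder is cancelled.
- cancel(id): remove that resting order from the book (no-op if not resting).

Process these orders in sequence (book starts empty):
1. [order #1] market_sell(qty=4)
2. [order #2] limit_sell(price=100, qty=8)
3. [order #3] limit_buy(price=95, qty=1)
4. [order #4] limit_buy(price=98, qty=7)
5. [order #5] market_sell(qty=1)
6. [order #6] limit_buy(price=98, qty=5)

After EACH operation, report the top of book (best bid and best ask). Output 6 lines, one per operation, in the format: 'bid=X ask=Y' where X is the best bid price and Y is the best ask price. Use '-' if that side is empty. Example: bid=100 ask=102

Answer: bid=- ask=-
bid=- ask=100
bid=95 ask=100
bid=98 ask=100
bid=98 ask=100
bid=98 ask=100

Derivation:
After op 1 [order #1] market_sell(qty=4): fills=none; bids=[-] asks=[-]
After op 2 [order #2] limit_sell(price=100, qty=8): fills=none; bids=[-] asks=[#2:8@100]
After op 3 [order #3] limit_buy(price=95, qty=1): fills=none; bids=[#3:1@95] asks=[#2:8@100]
After op 4 [order #4] limit_buy(price=98, qty=7): fills=none; bids=[#4:7@98 #3:1@95] asks=[#2:8@100]
After op 5 [order #5] market_sell(qty=1): fills=#4x#5:1@98; bids=[#4:6@98 #3:1@95] asks=[#2:8@100]
After op 6 [order #6] limit_buy(price=98, qty=5): fills=none; bids=[#4:6@98 #6:5@98 #3:1@95] asks=[#2:8@100]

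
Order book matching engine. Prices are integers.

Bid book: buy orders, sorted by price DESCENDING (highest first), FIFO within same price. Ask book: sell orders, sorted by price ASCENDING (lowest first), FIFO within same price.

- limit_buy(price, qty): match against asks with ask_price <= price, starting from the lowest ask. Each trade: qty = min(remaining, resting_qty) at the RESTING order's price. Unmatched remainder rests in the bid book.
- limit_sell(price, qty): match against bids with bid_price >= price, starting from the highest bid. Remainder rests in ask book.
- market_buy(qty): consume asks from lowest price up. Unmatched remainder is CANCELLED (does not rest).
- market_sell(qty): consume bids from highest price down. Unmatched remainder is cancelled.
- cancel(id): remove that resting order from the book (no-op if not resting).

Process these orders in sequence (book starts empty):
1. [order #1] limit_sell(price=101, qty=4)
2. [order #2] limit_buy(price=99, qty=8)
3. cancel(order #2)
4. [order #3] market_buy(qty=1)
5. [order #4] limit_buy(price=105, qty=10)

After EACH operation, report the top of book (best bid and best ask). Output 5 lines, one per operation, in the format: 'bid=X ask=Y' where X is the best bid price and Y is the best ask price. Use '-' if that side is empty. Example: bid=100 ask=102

After op 1 [order #1] limit_sell(price=101, qty=4): fills=none; bids=[-] asks=[#1:4@101]
After op 2 [order #2] limit_buy(price=99, qty=8): fills=none; bids=[#2:8@99] asks=[#1:4@101]
After op 3 cancel(order #2): fills=none; bids=[-] asks=[#1:4@101]
After op 4 [order #3] market_buy(qty=1): fills=#3x#1:1@101; bids=[-] asks=[#1:3@101]
After op 5 [order #4] limit_buy(price=105, qty=10): fills=#4x#1:3@101; bids=[#4:7@105] asks=[-]

Answer: bid=- ask=101
bid=99 ask=101
bid=- ask=101
bid=- ask=101
bid=105 ask=-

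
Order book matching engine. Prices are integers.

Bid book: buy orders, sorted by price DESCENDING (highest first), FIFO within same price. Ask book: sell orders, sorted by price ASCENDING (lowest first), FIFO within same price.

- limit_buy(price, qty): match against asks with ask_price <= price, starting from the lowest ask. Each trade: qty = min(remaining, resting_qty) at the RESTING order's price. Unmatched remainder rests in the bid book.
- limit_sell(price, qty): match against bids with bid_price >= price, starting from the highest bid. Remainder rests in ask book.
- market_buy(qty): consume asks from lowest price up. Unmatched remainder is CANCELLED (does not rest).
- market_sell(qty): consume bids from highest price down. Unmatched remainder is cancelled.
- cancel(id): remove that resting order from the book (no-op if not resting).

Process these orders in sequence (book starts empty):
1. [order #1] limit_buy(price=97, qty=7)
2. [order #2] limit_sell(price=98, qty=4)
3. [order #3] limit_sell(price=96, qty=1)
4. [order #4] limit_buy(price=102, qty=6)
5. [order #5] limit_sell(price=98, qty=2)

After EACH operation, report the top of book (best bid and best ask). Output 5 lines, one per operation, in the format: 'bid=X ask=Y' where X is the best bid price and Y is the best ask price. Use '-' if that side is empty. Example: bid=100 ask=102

Answer: bid=97 ask=-
bid=97 ask=98
bid=97 ask=98
bid=102 ask=-
bid=97 ask=-

Derivation:
After op 1 [order #1] limit_buy(price=97, qty=7): fills=none; bids=[#1:7@97] asks=[-]
After op 2 [order #2] limit_sell(price=98, qty=4): fills=none; bids=[#1:7@97] asks=[#2:4@98]
After op 3 [order #3] limit_sell(price=96, qty=1): fills=#1x#3:1@97; bids=[#1:6@97] asks=[#2:4@98]
After op 4 [order #4] limit_buy(price=102, qty=6): fills=#4x#2:4@98; bids=[#4:2@102 #1:6@97] asks=[-]
After op 5 [order #5] limit_sell(price=98, qty=2): fills=#4x#5:2@102; bids=[#1:6@97] asks=[-]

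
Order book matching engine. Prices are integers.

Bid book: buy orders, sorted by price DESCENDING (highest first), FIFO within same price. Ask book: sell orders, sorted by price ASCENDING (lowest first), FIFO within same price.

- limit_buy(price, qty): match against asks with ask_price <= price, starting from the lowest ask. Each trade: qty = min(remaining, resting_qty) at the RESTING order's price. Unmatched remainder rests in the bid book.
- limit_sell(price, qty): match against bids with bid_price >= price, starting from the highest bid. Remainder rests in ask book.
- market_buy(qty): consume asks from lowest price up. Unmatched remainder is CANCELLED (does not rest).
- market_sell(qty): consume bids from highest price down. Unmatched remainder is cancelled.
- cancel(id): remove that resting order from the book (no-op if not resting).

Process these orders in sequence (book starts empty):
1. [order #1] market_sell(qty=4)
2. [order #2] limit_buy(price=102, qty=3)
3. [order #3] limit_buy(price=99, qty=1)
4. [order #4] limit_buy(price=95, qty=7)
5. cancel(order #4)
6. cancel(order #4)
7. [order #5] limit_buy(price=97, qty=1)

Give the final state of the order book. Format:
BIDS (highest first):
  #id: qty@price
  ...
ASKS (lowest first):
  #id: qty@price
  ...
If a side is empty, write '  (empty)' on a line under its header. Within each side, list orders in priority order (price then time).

After op 1 [order #1] market_sell(qty=4): fills=none; bids=[-] asks=[-]
After op 2 [order #2] limit_buy(price=102, qty=3): fills=none; bids=[#2:3@102] asks=[-]
After op 3 [order #3] limit_buy(price=99, qty=1): fills=none; bids=[#2:3@102 #3:1@99] asks=[-]
After op 4 [order #4] limit_buy(price=95, qty=7): fills=none; bids=[#2:3@102 #3:1@99 #4:7@95] asks=[-]
After op 5 cancel(order #4): fills=none; bids=[#2:3@102 #3:1@99] asks=[-]
After op 6 cancel(order #4): fills=none; bids=[#2:3@102 #3:1@99] asks=[-]
After op 7 [order #5] limit_buy(price=97, qty=1): fills=none; bids=[#2:3@102 #3:1@99 #5:1@97] asks=[-]

Answer: BIDS (highest first):
  #2: 3@102
  #3: 1@99
  #5: 1@97
ASKS (lowest first):
  (empty)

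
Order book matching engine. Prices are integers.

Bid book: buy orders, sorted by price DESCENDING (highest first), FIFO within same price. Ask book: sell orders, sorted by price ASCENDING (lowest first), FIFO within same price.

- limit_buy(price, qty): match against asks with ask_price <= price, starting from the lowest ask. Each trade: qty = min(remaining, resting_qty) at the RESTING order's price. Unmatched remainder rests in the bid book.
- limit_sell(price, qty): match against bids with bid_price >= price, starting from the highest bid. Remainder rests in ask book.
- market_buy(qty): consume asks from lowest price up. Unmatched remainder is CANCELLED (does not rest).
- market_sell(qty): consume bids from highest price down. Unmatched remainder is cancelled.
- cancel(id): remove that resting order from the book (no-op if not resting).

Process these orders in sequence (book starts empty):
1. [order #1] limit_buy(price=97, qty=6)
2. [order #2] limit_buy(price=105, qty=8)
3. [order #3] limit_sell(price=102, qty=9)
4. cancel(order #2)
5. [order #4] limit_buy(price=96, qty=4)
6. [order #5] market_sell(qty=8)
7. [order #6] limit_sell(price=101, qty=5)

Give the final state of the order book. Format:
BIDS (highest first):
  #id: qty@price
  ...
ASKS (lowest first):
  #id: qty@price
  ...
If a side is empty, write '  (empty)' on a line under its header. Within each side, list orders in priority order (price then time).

After op 1 [order #1] limit_buy(price=97, qty=6): fills=none; bids=[#1:6@97] asks=[-]
After op 2 [order #2] limit_buy(price=105, qty=8): fills=none; bids=[#2:8@105 #1:6@97] asks=[-]
After op 3 [order #3] limit_sell(price=102, qty=9): fills=#2x#3:8@105; bids=[#1:6@97] asks=[#3:1@102]
After op 4 cancel(order #2): fills=none; bids=[#1:6@97] asks=[#3:1@102]
After op 5 [order #4] limit_buy(price=96, qty=4): fills=none; bids=[#1:6@97 #4:4@96] asks=[#3:1@102]
After op 6 [order #5] market_sell(qty=8): fills=#1x#5:6@97 #4x#5:2@96; bids=[#4:2@96] asks=[#3:1@102]
After op 7 [order #6] limit_sell(price=101, qty=5): fills=none; bids=[#4:2@96] asks=[#6:5@101 #3:1@102]

Answer: BIDS (highest first):
  #4: 2@96
ASKS (lowest first):
  #6: 5@101
  #3: 1@102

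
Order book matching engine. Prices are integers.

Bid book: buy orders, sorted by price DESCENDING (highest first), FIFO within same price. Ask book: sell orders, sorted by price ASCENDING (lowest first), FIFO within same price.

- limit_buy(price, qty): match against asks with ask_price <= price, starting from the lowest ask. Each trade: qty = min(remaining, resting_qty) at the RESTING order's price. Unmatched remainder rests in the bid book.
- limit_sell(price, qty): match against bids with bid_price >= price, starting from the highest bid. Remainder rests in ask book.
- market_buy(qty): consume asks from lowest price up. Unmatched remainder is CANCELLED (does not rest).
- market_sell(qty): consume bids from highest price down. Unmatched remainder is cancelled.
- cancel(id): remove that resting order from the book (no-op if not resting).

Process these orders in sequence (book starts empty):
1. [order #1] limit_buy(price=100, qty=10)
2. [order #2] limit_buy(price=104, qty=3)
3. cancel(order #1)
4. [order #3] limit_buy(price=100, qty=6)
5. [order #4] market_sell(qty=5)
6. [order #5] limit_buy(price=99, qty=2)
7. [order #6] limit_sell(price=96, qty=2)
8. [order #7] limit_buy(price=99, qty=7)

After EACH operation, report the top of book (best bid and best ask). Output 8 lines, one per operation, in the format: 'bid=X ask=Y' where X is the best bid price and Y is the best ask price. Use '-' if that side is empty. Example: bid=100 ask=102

After op 1 [order #1] limit_buy(price=100, qty=10): fills=none; bids=[#1:10@100] asks=[-]
After op 2 [order #2] limit_buy(price=104, qty=3): fills=none; bids=[#2:3@104 #1:10@100] asks=[-]
After op 3 cancel(order #1): fills=none; bids=[#2:3@104] asks=[-]
After op 4 [order #3] limit_buy(price=100, qty=6): fills=none; bids=[#2:3@104 #3:6@100] asks=[-]
After op 5 [order #4] market_sell(qty=5): fills=#2x#4:3@104 #3x#4:2@100; bids=[#3:4@100] asks=[-]
After op 6 [order #5] limit_buy(price=99, qty=2): fills=none; bids=[#3:4@100 #5:2@99] asks=[-]
After op 7 [order #6] limit_sell(price=96, qty=2): fills=#3x#6:2@100; bids=[#3:2@100 #5:2@99] asks=[-]
After op 8 [order #7] limit_buy(price=99, qty=7): fills=none; bids=[#3:2@100 #5:2@99 #7:7@99] asks=[-]

Answer: bid=100 ask=-
bid=104 ask=-
bid=104 ask=-
bid=104 ask=-
bid=100 ask=-
bid=100 ask=-
bid=100 ask=-
bid=100 ask=-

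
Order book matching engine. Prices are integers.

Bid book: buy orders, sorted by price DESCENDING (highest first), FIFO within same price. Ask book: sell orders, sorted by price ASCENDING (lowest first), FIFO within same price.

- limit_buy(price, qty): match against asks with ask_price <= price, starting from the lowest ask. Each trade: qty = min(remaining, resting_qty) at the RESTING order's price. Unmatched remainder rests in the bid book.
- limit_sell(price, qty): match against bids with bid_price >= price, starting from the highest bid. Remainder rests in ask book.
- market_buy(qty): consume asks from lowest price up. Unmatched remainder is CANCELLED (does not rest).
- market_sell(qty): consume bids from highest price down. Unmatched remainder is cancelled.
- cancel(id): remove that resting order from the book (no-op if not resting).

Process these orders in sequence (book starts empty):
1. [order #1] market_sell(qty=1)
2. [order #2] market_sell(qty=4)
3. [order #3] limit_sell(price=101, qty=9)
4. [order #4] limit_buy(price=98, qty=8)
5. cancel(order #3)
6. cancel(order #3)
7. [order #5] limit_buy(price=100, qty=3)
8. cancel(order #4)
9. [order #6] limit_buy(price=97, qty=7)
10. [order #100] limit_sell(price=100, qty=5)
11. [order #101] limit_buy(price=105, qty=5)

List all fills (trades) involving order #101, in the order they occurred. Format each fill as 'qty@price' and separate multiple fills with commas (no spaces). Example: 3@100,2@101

Answer: 2@100

Derivation:
After op 1 [order #1] market_sell(qty=1): fills=none; bids=[-] asks=[-]
After op 2 [order #2] market_sell(qty=4): fills=none; bids=[-] asks=[-]
After op 3 [order #3] limit_sell(price=101, qty=9): fills=none; bids=[-] asks=[#3:9@101]
After op 4 [order #4] limit_buy(price=98, qty=8): fills=none; bids=[#4:8@98] asks=[#3:9@101]
After op 5 cancel(order #3): fills=none; bids=[#4:8@98] asks=[-]
After op 6 cancel(order #3): fills=none; bids=[#4:8@98] asks=[-]
After op 7 [order #5] limit_buy(price=100, qty=3): fills=none; bids=[#5:3@100 #4:8@98] asks=[-]
After op 8 cancel(order #4): fills=none; bids=[#5:3@100] asks=[-]
After op 9 [order #6] limit_buy(price=97, qty=7): fills=none; bids=[#5:3@100 #6:7@97] asks=[-]
After op 10 [order #100] limit_sell(price=100, qty=5): fills=#5x#100:3@100; bids=[#6:7@97] asks=[#100:2@100]
After op 11 [order #101] limit_buy(price=105, qty=5): fills=#101x#100:2@100; bids=[#101:3@105 #6:7@97] asks=[-]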